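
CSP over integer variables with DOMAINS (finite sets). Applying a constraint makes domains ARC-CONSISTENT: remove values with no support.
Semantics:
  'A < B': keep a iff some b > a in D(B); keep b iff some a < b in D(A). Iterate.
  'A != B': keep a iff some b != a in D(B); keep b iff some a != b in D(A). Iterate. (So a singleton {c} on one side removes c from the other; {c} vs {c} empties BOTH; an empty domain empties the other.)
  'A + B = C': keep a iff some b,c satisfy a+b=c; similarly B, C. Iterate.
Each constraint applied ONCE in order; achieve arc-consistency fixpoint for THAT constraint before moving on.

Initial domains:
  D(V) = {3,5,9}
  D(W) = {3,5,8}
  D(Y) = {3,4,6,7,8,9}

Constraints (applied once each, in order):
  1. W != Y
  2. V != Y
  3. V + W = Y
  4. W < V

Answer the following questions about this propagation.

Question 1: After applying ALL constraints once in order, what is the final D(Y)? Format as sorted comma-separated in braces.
Answer: {6,8}

Derivation:
Constraint 1 (W != Y) on D(W)={3,5,8} D(Y)={3,4,6,7,8,9}: no change
Constraint 2 (V != Y) on D(V)={3,5,9} D(Y)={3,4,6,7,8,9}: no change
Constraint 3 (V + W = Y) on D(V)={3,5,9} D(W)={3,5,8} D(Y)={3,4,6,7,8,9}: V {3,5,9}->{3,5}; W {3,5,8}->{3,5}; Y {3,4,6,7,8,9}->{6,8}
Constraint 4 (W < V) on D(W)={3,5} D(V)={3,5}: W {3,5}->{3}; V {3,5}->{5}
So after all 4 constraints: D(Y) = {6,8}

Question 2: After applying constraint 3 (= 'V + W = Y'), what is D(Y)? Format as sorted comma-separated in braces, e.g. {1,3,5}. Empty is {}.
Constraint 1 (W != Y) on D(W)={3,5,8} D(Y)={3,4,6,7,8,9}: no change
Constraint 2 (V != Y) on D(V)={3,5,9} D(Y)={3,4,6,7,8,9}: no change
Constraint 3 (V + W = Y) on D(V)={3,5,9} D(W)={3,5,8} D(Y)={3,4,6,7,8,9}: V {3,5,9}->{3,5}; W {3,5,8}->{3,5}; Y {3,4,6,7,8,9}->{6,8}
So after constraint 3: D(Y) = {6,8}

Answer: {6,8}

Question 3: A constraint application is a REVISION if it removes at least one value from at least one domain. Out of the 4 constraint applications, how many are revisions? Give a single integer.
Answer: 2

Derivation:
Constraint 1 (W != Y) on D(W)={3,5,8} D(Y)={3,4,6,7,8,9}: no change => not a revision
Constraint 2 (V != Y) on D(V)={3,5,9} D(Y)={3,4,6,7,8,9}: no change => not a revision
Constraint 3 (V + W = Y) on D(V)={3,5,9} D(W)={3,5,8} D(Y)={3,4,6,7,8,9}: V {3,5,9}->{3,5}; W {3,5,8}->{3,5}; Y {3,4,6,7,8,9}->{6,8} => REVISION
Constraint 4 (W < V) on D(W)={3,5} D(V)={3,5}: W {3,5}->{3}; V {3,5}->{5} => REVISION
Total revisions = 2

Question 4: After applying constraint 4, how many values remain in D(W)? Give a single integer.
Constraint 1 (W != Y) on D(W)={3,5,8} D(Y)={3,4,6,7,8,9}: no change
Constraint 2 (V != Y) on D(V)={3,5,9} D(Y)={3,4,6,7,8,9}: no change
Constraint 3 (V + W = Y) on D(V)={3,5,9} D(W)={3,5,8} D(Y)={3,4,6,7,8,9}: V {3,5,9}->{3,5}; W {3,5,8}->{3,5}; Y {3,4,6,7,8,9}->{6,8}
Constraint 4 (W < V) on D(W)={3,5} D(V)={3,5}: W {3,5}->{3}; V {3,5}->{5}
So after constraint 4: D(W)={3}, size = 1

Answer: 1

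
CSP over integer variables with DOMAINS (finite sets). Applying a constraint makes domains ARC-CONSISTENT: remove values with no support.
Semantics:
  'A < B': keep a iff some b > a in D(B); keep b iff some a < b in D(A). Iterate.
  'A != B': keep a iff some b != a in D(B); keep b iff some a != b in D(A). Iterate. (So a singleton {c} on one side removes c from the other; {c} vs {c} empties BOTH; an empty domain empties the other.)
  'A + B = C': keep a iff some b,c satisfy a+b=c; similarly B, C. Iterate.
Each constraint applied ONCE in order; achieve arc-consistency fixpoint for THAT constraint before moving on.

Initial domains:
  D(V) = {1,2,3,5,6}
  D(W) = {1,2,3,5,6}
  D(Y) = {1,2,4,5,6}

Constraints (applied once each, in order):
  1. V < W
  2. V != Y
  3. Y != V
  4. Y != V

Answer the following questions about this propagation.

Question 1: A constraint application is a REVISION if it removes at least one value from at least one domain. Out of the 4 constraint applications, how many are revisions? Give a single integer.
Constraint 1 (V < W) on D(V)={1,2,3,5,6} D(W)={1,2,3,5,6}: V {1,2,3,5,6}->{1,2,3,5}; W {1,2,3,5,6}->{2,3,5,6} => REVISION
Constraint 2 (V != Y) on D(V)={1,2,3,5} D(Y)={1,2,4,5,6}: no change => not a revision
Constraint 3 (Y != V) on D(Y)={1,2,4,5,6} D(V)={1,2,3,5}: no change => not a revision
Constraint 4 (Y != V) on D(Y)={1,2,4,5,6} D(V)={1,2,3,5}: no change => not a revision
Total revisions = 1

Answer: 1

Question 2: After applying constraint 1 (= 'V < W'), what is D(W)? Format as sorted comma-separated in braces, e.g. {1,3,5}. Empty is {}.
Constraint 1 (V < W) on D(V)={1,2,3,5,6} D(W)={1,2,3,5,6}: V {1,2,3,5,6}->{1,2,3,5}; W {1,2,3,5,6}->{2,3,5,6}
So after constraint 1: D(W) = {2,3,5,6}

Answer: {2,3,5,6}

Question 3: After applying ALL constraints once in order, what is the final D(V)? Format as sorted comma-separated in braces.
Constraint 1 (V < W) on D(V)={1,2,3,5,6} D(W)={1,2,3,5,6}: V {1,2,3,5,6}->{1,2,3,5}; W {1,2,3,5,6}->{2,3,5,6}
Constraint 2 (V != Y) on D(V)={1,2,3,5} D(Y)={1,2,4,5,6}: no change
Constraint 3 (Y != V) on D(Y)={1,2,4,5,6} D(V)={1,2,3,5}: no change
Constraint 4 (Y != V) on D(Y)={1,2,4,5,6} D(V)={1,2,3,5}: no change
So after all 4 constraints: D(V) = {1,2,3,5}

Answer: {1,2,3,5}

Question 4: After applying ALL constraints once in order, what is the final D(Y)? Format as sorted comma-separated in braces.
Answer: {1,2,4,5,6}

Derivation:
Constraint 1 (V < W) on D(V)={1,2,3,5,6} D(W)={1,2,3,5,6}: V {1,2,3,5,6}->{1,2,3,5}; W {1,2,3,5,6}->{2,3,5,6}
Constraint 2 (V != Y) on D(V)={1,2,3,5} D(Y)={1,2,4,5,6}: no change
Constraint 3 (Y != V) on D(Y)={1,2,4,5,6} D(V)={1,2,3,5}: no change
Constraint 4 (Y != V) on D(Y)={1,2,4,5,6} D(V)={1,2,3,5}: no change
So after all 4 constraints: D(Y) = {1,2,4,5,6}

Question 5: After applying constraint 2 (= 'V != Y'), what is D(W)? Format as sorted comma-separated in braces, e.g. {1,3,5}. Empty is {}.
Answer: {2,3,5,6}

Derivation:
Constraint 1 (V < W) on D(V)={1,2,3,5,6} D(W)={1,2,3,5,6}: V {1,2,3,5,6}->{1,2,3,5}; W {1,2,3,5,6}->{2,3,5,6}
Constraint 2 (V != Y) on D(V)={1,2,3,5} D(Y)={1,2,4,5,6}: no change
So after constraint 2: D(W) = {2,3,5,6}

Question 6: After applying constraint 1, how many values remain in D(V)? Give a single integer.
Answer: 4

Derivation:
Constraint 1 (V < W) on D(V)={1,2,3,5,6} D(W)={1,2,3,5,6}: V {1,2,3,5,6}->{1,2,3,5}; W {1,2,3,5,6}->{2,3,5,6}
So after constraint 1: D(V)={1,2,3,5}, size = 4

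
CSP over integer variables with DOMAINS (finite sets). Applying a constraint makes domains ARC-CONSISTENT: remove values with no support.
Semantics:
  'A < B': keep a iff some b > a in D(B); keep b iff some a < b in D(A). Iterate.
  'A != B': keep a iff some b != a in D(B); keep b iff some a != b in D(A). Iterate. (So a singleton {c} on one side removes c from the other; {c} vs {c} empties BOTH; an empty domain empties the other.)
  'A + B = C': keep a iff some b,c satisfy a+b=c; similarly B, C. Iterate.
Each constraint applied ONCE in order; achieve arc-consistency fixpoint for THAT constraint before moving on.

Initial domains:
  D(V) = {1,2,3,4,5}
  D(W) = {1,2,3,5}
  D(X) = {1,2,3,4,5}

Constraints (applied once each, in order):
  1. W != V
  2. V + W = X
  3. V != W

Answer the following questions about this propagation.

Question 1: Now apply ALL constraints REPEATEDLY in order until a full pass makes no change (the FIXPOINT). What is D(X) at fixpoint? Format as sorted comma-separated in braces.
Answer: {2,3,4,5}

Derivation:
pass 0 (initial): D(X)={1,2,3,4,5}
pass 1: V {1,2,3,4,5}->{1,2,3,4}; W {1,2,3,5}->{1,2,3}; X {1,2,3,4,5}->{2,3,4,5}
pass 2: no change
Fixpoint after 2 passes: D(X) = {2,3,4,5}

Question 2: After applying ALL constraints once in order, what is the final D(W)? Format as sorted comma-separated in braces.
Constraint 1 (W != V) on D(W)={1,2,3,5} D(V)={1,2,3,4,5}: no change
Constraint 2 (V + W = X) on D(V)={1,2,3,4,5} D(W)={1,2,3,5} D(X)={1,2,3,4,5}: V {1,2,3,4,5}->{1,2,3,4}; W {1,2,3,5}->{1,2,3}; X {1,2,3,4,5}->{2,3,4,5}
Constraint 3 (V != W) on D(V)={1,2,3,4} D(W)={1,2,3}: no change
So after all 3 constraints: D(W) = {1,2,3}

Answer: {1,2,3}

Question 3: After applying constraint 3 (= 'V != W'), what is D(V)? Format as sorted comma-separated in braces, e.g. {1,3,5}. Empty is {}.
Constraint 1 (W != V) on D(W)={1,2,3,5} D(V)={1,2,3,4,5}: no change
Constraint 2 (V + W = X) on D(V)={1,2,3,4,5} D(W)={1,2,3,5} D(X)={1,2,3,4,5}: V {1,2,3,4,5}->{1,2,3,4}; W {1,2,3,5}->{1,2,3}; X {1,2,3,4,5}->{2,3,4,5}
Constraint 3 (V != W) on D(V)={1,2,3,4} D(W)={1,2,3}: no change
So after constraint 3: D(V) = {1,2,3,4}

Answer: {1,2,3,4}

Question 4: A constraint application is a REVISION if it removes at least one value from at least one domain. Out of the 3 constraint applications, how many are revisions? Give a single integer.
Constraint 1 (W != V) on D(W)={1,2,3,5} D(V)={1,2,3,4,5}: no change => not a revision
Constraint 2 (V + W = X) on D(V)={1,2,3,4,5} D(W)={1,2,3,5} D(X)={1,2,3,4,5}: V {1,2,3,4,5}->{1,2,3,4}; W {1,2,3,5}->{1,2,3}; X {1,2,3,4,5}->{2,3,4,5} => REVISION
Constraint 3 (V != W) on D(V)={1,2,3,4} D(W)={1,2,3}: no change => not a revision
Total revisions = 1

Answer: 1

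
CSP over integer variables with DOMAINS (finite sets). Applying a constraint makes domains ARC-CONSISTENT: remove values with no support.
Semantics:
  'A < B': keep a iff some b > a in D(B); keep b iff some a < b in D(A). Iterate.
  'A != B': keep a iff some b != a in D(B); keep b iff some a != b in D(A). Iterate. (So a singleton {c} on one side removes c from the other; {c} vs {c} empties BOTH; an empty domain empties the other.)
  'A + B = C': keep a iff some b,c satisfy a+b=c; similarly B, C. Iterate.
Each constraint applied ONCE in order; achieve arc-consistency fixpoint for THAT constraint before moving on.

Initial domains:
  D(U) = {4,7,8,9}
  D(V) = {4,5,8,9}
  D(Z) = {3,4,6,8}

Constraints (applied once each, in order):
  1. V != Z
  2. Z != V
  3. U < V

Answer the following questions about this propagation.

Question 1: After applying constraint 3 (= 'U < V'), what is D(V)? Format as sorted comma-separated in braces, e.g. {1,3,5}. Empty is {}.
Constraint 1 (V != Z) on D(V)={4,5,8,9} D(Z)={3,4,6,8}: no change
Constraint 2 (Z != V) on D(Z)={3,4,6,8} D(V)={4,5,8,9}: no change
Constraint 3 (U < V) on D(U)={4,7,8,9} D(V)={4,5,8,9}: U {4,7,8,9}->{4,7,8}; V {4,5,8,9}->{5,8,9}
So after constraint 3: D(V) = {5,8,9}

Answer: {5,8,9}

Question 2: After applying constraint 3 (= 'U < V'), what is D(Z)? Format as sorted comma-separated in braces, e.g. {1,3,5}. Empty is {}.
Answer: {3,4,6,8}

Derivation:
Constraint 1 (V != Z) on D(V)={4,5,8,9} D(Z)={3,4,6,8}: no change
Constraint 2 (Z != V) on D(Z)={3,4,6,8} D(V)={4,5,8,9}: no change
Constraint 3 (U < V) on D(U)={4,7,8,9} D(V)={4,5,8,9}: U {4,7,8,9}->{4,7,8}; V {4,5,8,9}->{5,8,9}
So after constraint 3: D(Z) = {3,4,6,8}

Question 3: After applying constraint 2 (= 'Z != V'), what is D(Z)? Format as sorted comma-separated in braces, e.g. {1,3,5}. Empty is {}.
Answer: {3,4,6,8}

Derivation:
Constraint 1 (V != Z) on D(V)={4,5,8,9} D(Z)={3,4,6,8}: no change
Constraint 2 (Z != V) on D(Z)={3,4,6,8} D(V)={4,5,8,9}: no change
So after constraint 2: D(Z) = {3,4,6,8}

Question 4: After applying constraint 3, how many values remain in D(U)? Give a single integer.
Constraint 1 (V != Z) on D(V)={4,5,8,9} D(Z)={3,4,6,8}: no change
Constraint 2 (Z != V) on D(Z)={3,4,6,8} D(V)={4,5,8,9}: no change
Constraint 3 (U < V) on D(U)={4,7,8,9} D(V)={4,5,8,9}: U {4,7,8,9}->{4,7,8}; V {4,5,8,9}->{5,8,9}
So after constraint 3: D(U)={4,7,8}, size = 3

Answer: 3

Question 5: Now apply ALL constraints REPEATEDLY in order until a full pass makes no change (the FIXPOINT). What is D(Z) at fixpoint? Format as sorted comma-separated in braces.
Answer: {3,4,6,8}

Derivation:
pass 0 (initial): D(Z)={3,4,6,8}
pass 1: U {4,7,8,9}->{4,7,8}; V {4,5,8,9}->{5,8,9}
pass 2: no change
Fixpoint after 2 passes: D(Z) = {3,4,6,8}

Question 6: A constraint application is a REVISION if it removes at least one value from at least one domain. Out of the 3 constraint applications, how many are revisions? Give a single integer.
Answer: 1

Derivation:
Constraint 1 (V != Z) on D(V)={4,5,8,9} D(Z)={3,4,6,8}: no change => not a revision
Constraint 2 (Z != V) on D(Z)={3,4,6,8} D(V)={4,5,8,9}: no change => not a revision
Constraint 3 (U < V) on D(U)={4,7,8,9} D(V)={4,5,8,9}: U {4,7,8,9}->{4,7,8}; V {4,5,8,9}->{5,8,9} => REVISION
Total revisions = 1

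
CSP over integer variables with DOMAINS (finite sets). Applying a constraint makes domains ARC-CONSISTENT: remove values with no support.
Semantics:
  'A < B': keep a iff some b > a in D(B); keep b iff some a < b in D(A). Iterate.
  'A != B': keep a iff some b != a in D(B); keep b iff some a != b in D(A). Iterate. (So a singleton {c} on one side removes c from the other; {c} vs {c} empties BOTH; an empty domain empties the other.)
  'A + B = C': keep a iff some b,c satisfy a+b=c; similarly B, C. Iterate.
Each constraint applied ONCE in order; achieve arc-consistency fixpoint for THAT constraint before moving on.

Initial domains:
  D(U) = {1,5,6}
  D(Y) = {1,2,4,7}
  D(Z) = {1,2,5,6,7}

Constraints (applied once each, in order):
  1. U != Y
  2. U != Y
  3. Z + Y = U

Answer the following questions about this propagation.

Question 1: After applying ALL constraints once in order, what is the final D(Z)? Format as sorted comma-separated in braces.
Answer: {1,2,5}

Derivation:
Constraint 1 (U != Y) on D(U)={1,5,6} D(Y)={1,2,4,7}: no change
Constraint 2 (U != Y) on D(U)={1,5,6} D(Y)={1,2,4,7}: no change
Constraint 3 (Z + Y = U) on D(Z)={1,2,5,6,7} D(Y)={1,2,4,7} D(U)={1,5,6}: Z {1,2,5,6,7}->{1,2,5}; Y {1,2,4,7}->{1,4}; U {1,5,6}->{5,6}
So after all 3 constraints: D(Z) = {1,2,5}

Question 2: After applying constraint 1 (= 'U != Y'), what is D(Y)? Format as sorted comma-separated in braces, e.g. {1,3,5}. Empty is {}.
Constraint 1 (U != Y) on D(U)={1,5,6} D(Y)={1,2,4,7}: no change
So after constraint 1: D(Y) = {1,2,4,7}

Answer: {1,2,4,7}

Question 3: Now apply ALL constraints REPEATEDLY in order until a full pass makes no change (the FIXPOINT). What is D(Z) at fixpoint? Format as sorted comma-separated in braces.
Answer: {1,2,5}

Derivation:
pass 0 (initial): D(Z)={1,2,5,6,7}
pass 1: U {1,5,6}->{5,6}; Y {1,2,4,7}->{1,4}; Z {1,2,5,6,7}->{1,2,5}
pass 2: no change
Fixpoint after 2 passes: D(Z) = {1,2,5}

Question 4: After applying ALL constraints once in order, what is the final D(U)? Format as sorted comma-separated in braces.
Answer: {5,6}

Derivation:
Constraint 1 (U != Y) on D(U)={1,5,6} D(Y)={1,2,4,7}: no change
Constraint 2 (U != Y) on D(U)={1,5,6} D(Y)={1,2,4,7}: no change
Constraint 3 (Z + Y = U) on D(Z)={1,2,5,6,7} D(Y)={1,2,4,7} D(U)={1,5,6}: Z {1,2,5,6,7}->{1,2,5}; Y {1,2,4,7}->{1,4}; U {1,5,6}->{5,6}
So after all 3 constraints: D(U) = {5,6}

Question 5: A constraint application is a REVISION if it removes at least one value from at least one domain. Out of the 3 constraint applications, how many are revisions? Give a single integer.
Answer: 1

Derivation:
Constraint 1 (U != Y) on D(U)={1,5,6} D(Y)={1,2,4,7}: no change => not a revision
Constraint 2 (U != Y) on D(U)={1,5,6} D(Y)={1,2,4,7}: no change => not a revision
Constraint 3 (Z + Y = U) on D(Z)={1,2,5,6,7} D(Y)={1,2,4,7} D(U)={1,5,6}: Z {1,2,5,6,7}->{1,2,5}; Y {1,2,4,7}->{1,4}; U {1,5,6}->{5,6} => REVISION
Total revisions = 1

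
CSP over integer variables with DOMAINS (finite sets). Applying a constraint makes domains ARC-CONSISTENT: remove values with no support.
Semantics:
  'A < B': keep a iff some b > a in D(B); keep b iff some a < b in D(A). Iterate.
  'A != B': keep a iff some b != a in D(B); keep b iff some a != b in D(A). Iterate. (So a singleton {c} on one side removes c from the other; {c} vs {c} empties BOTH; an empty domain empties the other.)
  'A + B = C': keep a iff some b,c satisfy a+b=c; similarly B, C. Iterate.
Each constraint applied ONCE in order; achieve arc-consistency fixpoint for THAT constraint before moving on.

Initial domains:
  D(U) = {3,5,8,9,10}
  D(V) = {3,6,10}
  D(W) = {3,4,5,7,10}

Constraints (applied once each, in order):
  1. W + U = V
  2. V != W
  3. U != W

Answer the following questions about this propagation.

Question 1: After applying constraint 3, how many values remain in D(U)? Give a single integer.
Constraint 1 (W + U = V) on D(W)={3,4,5,7,10} D(U)={3,5,8,9,10} D(V)={3,6,10}: W {3,4,5,7,10}->{3,5,7}; U {3,5,8,9,10}->{3,5}; V {3,6,10}->{6,10}
Constraint 2 (V != W) on D(V)={6,10} D(W)={3,5,7}: no change
Constraint 3 (U != W) on D(U)={3,5} D(W)={3,5,7}: no change
So after constraint 3: D(U)={3,5}, size = 2

Answer: 2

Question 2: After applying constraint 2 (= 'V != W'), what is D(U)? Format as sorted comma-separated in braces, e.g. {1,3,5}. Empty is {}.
Answer: {3,5}

Derivation:
Constraint 1 (W + U = V) on D(W)={3,4,5,7,10} D(U)={3,5,8,9,10} D(V)={3,6,10}: W {3,4,5,7,10}->{3,5,7}; U {3,5,8,9,10}->{3,5}; V {3,6,10}->{6,10}
Constraint 2 (V != W) on D(V)={6,10} D(W)={3,5,7}: no change
So after constraint 2: D(U) = {3,5}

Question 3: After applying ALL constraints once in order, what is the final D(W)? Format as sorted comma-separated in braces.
Constraint 1 (W + U = V) on D(W)={3,4,5,7,10} D(U)={3,5,8,9,10} D(V)={3,6,10}: W {3,4,5,7,10}->{3,5,7}; U {3,5,8,9,10}->{3,5}; V {3,6,10}->{6,10}
Constraint 2 (V != W) on D(V)={6,10} D(W)={3,5,7}: no change
Constraint 3 (U != W) on D(U)={3,5} D(W)={3,5,7}: no change
So after all 3 constraints: D(W) = {3,5,7}

Answer: {3,5,7}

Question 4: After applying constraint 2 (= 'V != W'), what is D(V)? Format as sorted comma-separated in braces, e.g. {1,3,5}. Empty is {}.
Constraint 1 (W + U = V) on D(W)={3,4,5,7,10} D(U)={3,5,8,9,10} D(V)={3,6,10}: W {3,4,5,7,10}->{3,5,7}; U {3,5,8,9,10}->{3,5}; V {3,6,10}->{6,10}
Constraint 2 (V != W) on D(V)={6,10} D(W)={3,5,7}: no change
So after constraint 2: D(V) = {6,10}

Answer: {6,10}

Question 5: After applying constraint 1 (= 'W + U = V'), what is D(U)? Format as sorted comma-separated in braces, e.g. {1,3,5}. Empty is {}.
Answer: {3,5}

Derivation:
Constraint 1 (W + U = V) on D(W)={3,4,5,7,10} D(U)={3,5,8,9,10} D(V)={3,6,10}: W {3,4,5,7,10}->{3,5,7}; U {3,5,8,9,10}->{3,5}; V {3,6,10}->{6,10}
So after constraint 1: D(U) = {3,5}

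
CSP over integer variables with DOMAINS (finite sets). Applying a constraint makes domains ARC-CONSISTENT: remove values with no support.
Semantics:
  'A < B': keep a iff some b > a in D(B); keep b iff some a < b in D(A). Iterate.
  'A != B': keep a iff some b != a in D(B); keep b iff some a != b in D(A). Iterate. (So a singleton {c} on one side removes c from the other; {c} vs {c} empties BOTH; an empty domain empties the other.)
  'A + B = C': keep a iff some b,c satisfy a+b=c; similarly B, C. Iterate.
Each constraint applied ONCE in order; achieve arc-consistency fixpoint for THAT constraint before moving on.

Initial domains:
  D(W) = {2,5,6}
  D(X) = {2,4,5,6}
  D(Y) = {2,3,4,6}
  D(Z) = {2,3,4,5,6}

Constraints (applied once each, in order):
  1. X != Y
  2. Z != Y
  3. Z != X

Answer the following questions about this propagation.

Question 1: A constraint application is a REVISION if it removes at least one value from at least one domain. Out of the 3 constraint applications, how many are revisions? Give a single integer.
Answer: 0

Derivation:
Constraint 1 (X != Y) on D(X)={2,4,5,6} D(Y)={2,3,4,6}: no change => not a revision
Constraint 2 (Z != Y) on D(Z)={2,3,4,5,6} D(Y)={2,3,4,6}: no change => not a revision
Constraint 3 (Z != X) on D(Z)={2,3,4,5,6} D(X)={2,4,5,6}: no change => not a revision
Total revisions = 0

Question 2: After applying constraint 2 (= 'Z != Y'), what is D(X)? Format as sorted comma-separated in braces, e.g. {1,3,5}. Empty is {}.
Answer: {2,4,5,6}

Derivation:
Constraint 1 (X != Y) on D(X)={2,4,5,6} D(Y)={2,3,4,6}: no change
Constraint 2 (Z != Y) on D(Z)={2,3,4,5,6} D(Y)={2,3,4,6}: no change
So after constraint 2: D(X) = {2,4,5,6}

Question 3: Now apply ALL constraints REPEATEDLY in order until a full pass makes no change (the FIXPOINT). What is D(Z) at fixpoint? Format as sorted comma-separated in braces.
Answer: {2,3,4,5,6}

Derivation:
pass 0 (initial): D(Z)={2,3,4,5,6}
pass 1: no change
Fixpoint after 1 passes: D(Z) = {2,3,4,5,6}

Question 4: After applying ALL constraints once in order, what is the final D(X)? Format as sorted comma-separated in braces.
Constraint 1 (X != Y) on D(X)={2,4,5,6} D(Y)={2,3,4,6}: no change
Constraint 2 (Z != Y) on D(Z)={2,3,4,5,6} D(Y)={2,3,4,6}: no change
Constraint 3 (Z != X) on D(Z)={2,3,4,5,6} D(X)={2,4,5,6}: no change
So after all 3 constraints: D(X) = {2,4,5,6}

Answer: {2,4,5,6}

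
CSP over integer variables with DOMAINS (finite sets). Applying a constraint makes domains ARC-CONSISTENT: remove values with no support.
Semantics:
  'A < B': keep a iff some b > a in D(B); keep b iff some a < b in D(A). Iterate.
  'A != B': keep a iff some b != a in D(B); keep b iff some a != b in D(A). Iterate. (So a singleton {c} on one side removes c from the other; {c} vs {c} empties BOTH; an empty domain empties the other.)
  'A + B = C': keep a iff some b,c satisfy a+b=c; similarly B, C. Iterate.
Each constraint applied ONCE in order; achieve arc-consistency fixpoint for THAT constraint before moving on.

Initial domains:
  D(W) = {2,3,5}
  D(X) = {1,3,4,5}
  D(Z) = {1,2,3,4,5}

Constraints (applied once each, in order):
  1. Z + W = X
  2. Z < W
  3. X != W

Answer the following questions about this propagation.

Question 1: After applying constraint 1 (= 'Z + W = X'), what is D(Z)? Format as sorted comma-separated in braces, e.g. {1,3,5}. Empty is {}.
Answer: {1,2,3}

Derivation:
Constraint 1 (Z + W = X) on D(Z)={1,2,3,4,5} D(W)={2,3,5} D(X)={1,3,4,5}: Z {1,2,3,4,5}->{1,2,3}; W {2,3,5}->{2,3}; X {1,3,4,5}->{3,4,5}
So after constraint 1: D(Z) = {1,2,3}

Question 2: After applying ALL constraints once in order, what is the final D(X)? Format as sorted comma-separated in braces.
Constraint 1 (Z + W = X) on D(Z)={1,2,3,4,5} D(W)={2,3,5} D(X)={1,3,4,5}: Z {1,2,3,4,5}->{1,2,3}; W {2,3,5}->{2,3}; X {1,3,4,5}->{3,4,5}
Constraint 2 (Z < W) on D(Z)={1,2,3} D(W)={2,3}: Z {1,2,3}->{1,2}
Constraint 3 (X != W) on D(X)={3,4,5} D(W)={2,3}: no change
So after all 3 constraints: D(X) = {3,4,5}

Answer: {3,4,5}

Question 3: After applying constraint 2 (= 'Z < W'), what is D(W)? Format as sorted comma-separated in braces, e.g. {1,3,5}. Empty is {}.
Answer: {2,3}

Derivation:
Constraint 1 (Z + W = X) on D(Z)={1,2,3,4,5} D(W)={2,3,5} D(X)={1,3,4,5}: Z {1,2,3,4,5}->{1,2,3}; W {2,3,5}->{2,3}; X {1,3,4,5}->{3,4,5}
Constraint 2 (Z < W) on D(Z)={1,2,3} D(W)={2,3}: Z {1,2,3}->{1,2}
So after constraint 2: D(W) = {2,3}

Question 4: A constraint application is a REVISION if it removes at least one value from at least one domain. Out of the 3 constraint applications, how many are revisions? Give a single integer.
Constraint 1 (Z + W = X) on D(Z)={1,2,3,4,5} D(W)={2,3,5} D(X)={1,3,4,5}: Z {1,2,3,4,5}->{1,2,3}; W {2,3,5}->{2,3}; X {1,3,4,5}->{3,4,5} => REVISION
Constraint 2 (Z < W) on D(Z)={1,2,3} D(W)={2,3}: Z {1,2,3}->{1,2} => REVISION
Constraint 3 (X != W) on D(X)={3,4,5} D(W)={2,3}: no change => not a revision
Total revisions = 2

Answer: 2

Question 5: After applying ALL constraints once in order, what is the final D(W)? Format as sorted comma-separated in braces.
Constraint 1 (Z + W = X) on D(Z)={1,2,3,4,5} D(W)={2,3,5} D(X)={1,3,4,5}: Z {1,2,3,4,5}->{1,2,3}; W {2,3,5}->{2,3}; X {1,3,4,5}->{3,4,5}
Constraint 2 (Z < W) on D(Z)={1,2,3} D(W)={2,3}: Z {1,2,3}->{1,2}
Constraint 3 (X != W) on D(X)={3,4,5} D(W)={2,3}: no change
So after all 3 constraints: D(W) = {2,3}

Answer: {2,3}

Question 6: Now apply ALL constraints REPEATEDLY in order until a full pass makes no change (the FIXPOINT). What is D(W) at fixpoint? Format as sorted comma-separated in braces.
Answer: {2,3}

Derivation:
pass 0 (initial): D(W)={2,3,5}
pass 1: W {2,3,5}->{2,3}; X {1,3,4,5}->{3,4,5}; Z {1,2,3,4,5}->{1,2}
pass 2: no change
Fixpoint after 2 passes: D(W) = {2,3}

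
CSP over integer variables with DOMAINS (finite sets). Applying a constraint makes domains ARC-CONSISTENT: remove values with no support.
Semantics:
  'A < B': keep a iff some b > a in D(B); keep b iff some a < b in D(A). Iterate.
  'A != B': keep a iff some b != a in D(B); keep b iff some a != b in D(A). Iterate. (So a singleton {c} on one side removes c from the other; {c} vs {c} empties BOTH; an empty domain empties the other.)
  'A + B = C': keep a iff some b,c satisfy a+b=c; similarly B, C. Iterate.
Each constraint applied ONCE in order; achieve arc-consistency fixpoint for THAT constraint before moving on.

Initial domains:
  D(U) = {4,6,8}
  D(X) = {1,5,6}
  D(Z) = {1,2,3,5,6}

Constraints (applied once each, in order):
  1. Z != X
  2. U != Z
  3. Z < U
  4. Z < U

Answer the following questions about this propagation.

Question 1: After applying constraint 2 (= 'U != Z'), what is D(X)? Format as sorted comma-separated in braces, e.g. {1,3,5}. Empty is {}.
Answer: {1,5,6}

Derivation:
Constraint 1 (Z != X) on D(Z)={1,2,3,5,6} D(X)={1,5,6}: no change
Constraint 2 (U != Z) on D(U)={4,6,8} D(Z)={1,2,3,5,6}: no change
So after constraint 2: D(X) = {1,5,6}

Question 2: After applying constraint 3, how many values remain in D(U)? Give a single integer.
Answer: 3

Derivation:
Constraint 1 (Z != X) on D(Z)={1,2,3,5,6} D(X)={1,5,6}: no change
Constraint 2 (U != Z) on D(U)={4,6,8} D(Z)={1,2,3,5,6}: no change
Constraint 3 (Z < U) on D(Z)={1,2,3,5,6} D(U)={4,6,8}: no change
So after constraint 3: D(U)={4,6,8}, size = 3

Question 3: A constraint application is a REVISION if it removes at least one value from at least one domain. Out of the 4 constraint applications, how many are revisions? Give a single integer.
Constraint 1 (Z != X) on D(Z)={1,2,3,5,6} D(X)={1,5,6}: no change => not a revision
Constraint 2 (U != Z) on D(U)={4,6,8} D(Z)={1,2,3,5,6}: no change => not a revision
Constraint 3 (Z < U) on D(Z)={1,2,3,5,6} D(U)={4,6,8}: no change => not a revision
Constraint 4 (Z < U) on D(Z)={1,2,3,5,6} D(U)={4,6,8}: no change => not a revision
Total revisions = 0

Answer: 0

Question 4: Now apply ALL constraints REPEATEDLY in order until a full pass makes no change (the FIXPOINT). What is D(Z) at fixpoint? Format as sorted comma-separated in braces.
Answer: {1,2,3,5,6}

Derivation:
pass 0 (initial): D(Z)={1,2,3,5,6}
pass 1: no change
Fixpoint after 1 passes: D(Z) = {1,2,3,5,6}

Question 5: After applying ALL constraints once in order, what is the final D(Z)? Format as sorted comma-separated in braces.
Answer: {1,2,3,5,6}

Derivation:
Constraint 1 (Z != X) on D(Z)={1,2,3,5,6} D(X)={1,5,6}: no change
Constraint 2 (U != Z) on D(U)={4,6,8} D(Z)={1,2,3,5,6}: no change
Constraint 3 (Z < U) on D(Z)={1,2,3,5,6} D(U)={4,6,8}: no change
Constraint 4 (Z < U) on D(Z)={1,2,3,5,6} D(U)={4,6,8}: no change
So after all 4 constraints: D(Z) = {1,2,3,5,6}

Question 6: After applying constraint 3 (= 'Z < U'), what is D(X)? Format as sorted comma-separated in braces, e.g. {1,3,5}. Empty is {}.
Answer: {1,5,6}

Derivation:
Constraint 1 (Z != X) on D(Z)={1,2,3,5,6} D(X)={1,5,6}: no change
Constraint 2 (U != Z) on D(U)={4,6,8} D(Z)={1,2,3,5,6}: no change
Constraint 3 (Z < U) on D(Z)={1,2,3,5,6} D(U)={4,6,8}: no change
So after constraint 3: D(X) = {1,5,6}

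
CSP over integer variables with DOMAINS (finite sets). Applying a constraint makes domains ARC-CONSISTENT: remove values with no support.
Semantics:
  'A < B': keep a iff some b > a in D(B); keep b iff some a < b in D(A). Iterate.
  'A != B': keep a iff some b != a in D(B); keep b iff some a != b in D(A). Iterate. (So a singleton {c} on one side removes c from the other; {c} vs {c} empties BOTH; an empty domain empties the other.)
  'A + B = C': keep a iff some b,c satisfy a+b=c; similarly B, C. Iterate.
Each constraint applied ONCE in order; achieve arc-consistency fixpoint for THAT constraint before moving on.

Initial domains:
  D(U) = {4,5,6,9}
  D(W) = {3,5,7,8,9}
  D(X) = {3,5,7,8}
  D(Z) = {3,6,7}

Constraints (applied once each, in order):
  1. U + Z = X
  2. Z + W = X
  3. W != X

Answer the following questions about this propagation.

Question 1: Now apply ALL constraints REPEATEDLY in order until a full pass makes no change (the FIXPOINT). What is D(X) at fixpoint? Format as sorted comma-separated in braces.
Answer: {8}

Derivation:
pass 0 (initial): D(X)={3,5,7,8}
pass 1: U {4,5,6,9}->{4,5}; W {3,5,7,8,9}->{5}; X {3,5,7,8}->{8}; Z {3,6,7}->{3}
pass 2: U {4,5}->{5}
pass 3: no change
Fixpoint after 3 passes: D(X) = {8}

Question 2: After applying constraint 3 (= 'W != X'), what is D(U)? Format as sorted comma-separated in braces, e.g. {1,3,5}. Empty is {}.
Answer: {4,5}

Derivation:
Constraint 1 (U + Z = X) on D(U)={4,5,6,9} D(Z)={3,6,7} D(X)={3,5,7,8}: U {4,5,6,9}->{4,5}; Z {3,6,7}->{3}; X {3,5,7,8}->{7,8}
Constraint 2 (Z + W = X) on D(Z)={3} D(W)={3,5,7,8,9} D(X)={7,8}: W {3,5,7,8,9}->{5}; X {7,8}->{8}
Constraint 3 (W != X) on D(W)={5} D(X)={8}: no change
So after constraint 3: D(U) = {4,5}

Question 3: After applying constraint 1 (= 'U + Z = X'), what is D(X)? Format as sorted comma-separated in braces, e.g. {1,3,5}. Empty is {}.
Answer: {7,8}

Derivation:
Constraint 1 (U + Z = X) on D(U)={4,5,6,9} D(Z)={3,6,7} D(X)={3,5,7,8}: U {4,5,6,9}->{4,5}; Z {3,6,7}->{3}; X {3,5,7,8}->{7,8}
So after constraint 1: D(X) = {7,8}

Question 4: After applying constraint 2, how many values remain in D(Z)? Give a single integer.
Constraint 1 (U + Z = X) on D(U)={4,5,6,9} D(Z)={3,6,7} D(X)={3,5,7,8}: U {4,5,6,9}->{4,5}; Z {3,6,7}->{3}; X {3,5,7,8}->{7,8}
Constraint 2 (Z + W = X) on D(Z)={3} D(W)={3,5,7,8,9} D(X)={7,8}: W {3,5,7,8,9}->{5}; X {7,8}->{8}
So after constraint 2: D(Z)={3}, size = 1

Answer: 1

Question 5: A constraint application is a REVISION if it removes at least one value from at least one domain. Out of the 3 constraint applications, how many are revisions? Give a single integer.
Answer: 2

Derivation:
Constraint 1 (U + Z = X) on D(U)={4,5,6,9} D(Z)={3,6,7} D(X)={3,5,7,8}: U {4,5,6,9}->{4,5}; Z {3,6,7}->{3}; X {3,5,7,8}->{7,8} => REVISION
Constraint 2 (Z + W = X) on D(Z)={3} D(W)={3,5,7,8,9} D(X)={7,8}: W {3,5,7,8,9}->{5}; X {7,8}->{8} => REVISION
Constraint 3 (W != X) on D(W)={5} D(X)={8}: no change => not a revision
Total revisions = 2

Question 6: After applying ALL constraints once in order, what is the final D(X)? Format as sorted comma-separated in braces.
Constraint 1 (U + Z = X) on D(U)={4,5,6,9} D(Z)={3,6,7} D(X)={3,5,7,8}: U {4,5,6,9}->{4,5}; Z {3,6,7}->{3}; X {3,5,7,8}->{7,8}
Constraint 2 (Z + W = X) on D(Z)={3} D(W)={3,5,7,8,9} D(X)={7,8}: W {3,5,7,8,9}->{5}; X {7,8}->{8}
Constraint 3 (W != X) on D(W)={5} D(X)={8}: no change
So after all 3 constraints: D(X) = {8}

Answer: {8}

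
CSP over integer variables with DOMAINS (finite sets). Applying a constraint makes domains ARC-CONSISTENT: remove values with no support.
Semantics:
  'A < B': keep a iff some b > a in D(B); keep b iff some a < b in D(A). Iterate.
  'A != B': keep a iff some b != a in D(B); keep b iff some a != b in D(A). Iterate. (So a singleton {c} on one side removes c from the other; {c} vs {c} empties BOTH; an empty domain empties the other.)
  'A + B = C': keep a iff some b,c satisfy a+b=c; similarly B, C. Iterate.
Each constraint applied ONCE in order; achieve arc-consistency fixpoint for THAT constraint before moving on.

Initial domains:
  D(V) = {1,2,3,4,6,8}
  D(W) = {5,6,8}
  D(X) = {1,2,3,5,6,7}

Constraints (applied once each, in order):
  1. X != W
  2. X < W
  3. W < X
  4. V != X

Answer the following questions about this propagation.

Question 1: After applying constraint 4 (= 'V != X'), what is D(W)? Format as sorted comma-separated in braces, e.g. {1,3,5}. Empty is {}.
Constraint 1 (X != W) on D(X)={1,2,3,5,6,7} D(W)={5,6,8}: no change
Constraint 2 (X < W) on D(X)={1,2,3,5,6,7} D(W)={5,6,8}: no change
Constraint 3 (W < X) on D(W)={5,6,8} D(X)={1,2,3,5,6,7}: W {5,6,8}->{5,6}; X {1,2,3,5,6,7}->{6,7}
Constraint 4 (V != X) on D(V)={1,2,3,4,6,8} D(X)={6,7}: no change
So after constraint 4: D(W) = {5,6}

Answer: {5,6}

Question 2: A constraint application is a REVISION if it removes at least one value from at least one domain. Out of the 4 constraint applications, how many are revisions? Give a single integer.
Answer: 1

Derivation:
Constraint 1 (X != W) on D(X)={1,2,3,5,6,7} D(W)={5,6,8}: no change => not a revision
Constraint 2 (X < W) on D(X)={1,2,3,5,6,7} D(W)={5,6,8}: no change => not a revision
Constraint 3 (W < X) on D(W)={5,6,8} D(X)={1,2,3,5,6,7}: W {5,6,8}->{5,6}; X {1,2,3,5,6,7}->{6,7} => REVISION
Constraint 4 (V != X) on D(V)={1,2,3,4,6,8} D(X)={6,7}: no change => not a revision
Total revisions = 1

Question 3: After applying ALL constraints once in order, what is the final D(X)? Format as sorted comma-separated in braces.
Constraint 1 (X != W) on D(X)={1,2,3,5,6,7} D(W)={5,6,8}: no change
Constraint 2 (X < W) on D(X)={1,2,3,5,6,7} D(W)={5,6,8}: no change
Constraint 3 (W < X) on D(W)={5,6,8} D(X)={1,2,3,5,6,7}: W {5,6,8}->{5,6}; X {1,2,3,5,6,7}->{6,7}
Constraint 4 (V != X) on D(V)={1,2,3,4,6,8} D(X)={6,7}: no change
So after all 4 constraints: D(X) = {6,7}

Answer: {6,7}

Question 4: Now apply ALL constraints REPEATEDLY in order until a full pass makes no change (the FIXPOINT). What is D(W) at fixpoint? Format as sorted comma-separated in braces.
Answer: {}

Derivation:
pass 0 (initial): D(W)={5,6,8}
pass 1: W {5,6,8}->{5,6}; X {1,2,3,5,6,7}->{6,7}
pass 2: V {1,2,3,4,6,8}->{}; W {5,6}->{}; X {6,7}->{}
pass 3: no change
Fixpoint after 3 passes: D(W) = {}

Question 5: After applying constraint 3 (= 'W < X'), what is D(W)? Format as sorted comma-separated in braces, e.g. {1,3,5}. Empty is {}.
Constraint 1 (X != W) on D(X)={1,2,3,5,6,7} D(W)={5,6,8}: no change
Constraint 2 (X < W) on D(X)={1,2,3,5,6,7} D(W)={5,6,8}: no change
Constraint 3 (W < X) on D(W)={5,6,8} D(X)={1,2,3,5,6,7}: W {5,6,8}->{5,6}; X {1,2,3,5,6,7}->{6,7}
So after constraint 3: D(W) = {5,6}

Answer: {5,6}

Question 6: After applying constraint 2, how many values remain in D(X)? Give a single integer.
Constraint 1 (X != W) on D(X)={1,2,3,5,6,7} D(W)={5,6,8}: no change
Constraint 2 (X < W) on D(X)={1,2,3,5,6,7} D(W)={5,6,8}: no change
So after constraint 2: D(X)={1,2,3,5,6,7}, size = 6

Answer: 6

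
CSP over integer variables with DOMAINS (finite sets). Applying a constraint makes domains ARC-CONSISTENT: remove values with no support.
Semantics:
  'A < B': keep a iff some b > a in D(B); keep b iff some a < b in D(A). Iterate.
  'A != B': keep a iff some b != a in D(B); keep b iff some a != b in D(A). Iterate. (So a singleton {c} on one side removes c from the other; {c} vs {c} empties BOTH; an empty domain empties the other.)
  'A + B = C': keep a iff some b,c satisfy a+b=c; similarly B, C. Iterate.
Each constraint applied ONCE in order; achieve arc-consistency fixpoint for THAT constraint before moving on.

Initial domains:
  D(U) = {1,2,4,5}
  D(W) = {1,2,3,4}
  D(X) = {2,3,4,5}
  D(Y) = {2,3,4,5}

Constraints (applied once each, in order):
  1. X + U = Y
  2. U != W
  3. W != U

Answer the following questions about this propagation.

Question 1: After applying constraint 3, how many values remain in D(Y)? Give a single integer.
Answer: 3

Derivation:
Constraint 1 (X + U = Y) on D(X)={2,3,4,5} D(U)={1,2,4,5} D(Y)={2,3,4,5}: X {2,3,4,5}->{2,3,4}; U {1,2,4,5}->{1,2}; Y {2,3,4,5}->{3,4,5}
Constraint 2 (U != W) on D(U)={1,2} D(W)={1,2,3,4}: no change
Constraint 3 (W != U) on D(W)={1,2,3,4} D(U)={1,2}: no change
So after constraint 3: D(Y)={3,4,5}, size = 3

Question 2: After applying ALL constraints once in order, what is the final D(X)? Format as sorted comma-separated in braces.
Answer: {2,3,4}

Derivation:
Constraint 1 (X + U = Y) on D(X)={2,3,4,5} D(U)={1,2,4,5} D(Y)={2,3,4,5}: X {2,3,4,5}->{2,3,4}; U {1,2,4,5}->{1,2}; Y {2,3,4,5}->{3,4,5}
Constraint 2 (U != W) on D(U)={1,2} D(W)={1,2,3,4}: no change
Constraint 3 (W != U) on D(W)={1,2,3,4} D(U)={1,2}: no change
So after all 3 constraints: D(X) = {2,3,4}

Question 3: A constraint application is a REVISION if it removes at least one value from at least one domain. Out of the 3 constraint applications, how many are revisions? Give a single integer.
Answer: 1

Derivation:
Constraint 1 (X + U = Y) on D(X)={2,3,4,5} D(U)={1,2,4,5} D(Y)={2,3,4,5}: X {2,3,4,5}->{2,3,4}; U {1,2,4,5}->{1,2}; Y {2,3,4,5}->{3,4,5} => REVISION
Constraint 2 (U != W) on D(U)={1,2} D(W)={1,2,3,4}: no change => not a revision
Constraint 3 (W != U) on D(W)={1,2,3,4} D(U)={1,2}: no change => not a revision
Total revisions = 1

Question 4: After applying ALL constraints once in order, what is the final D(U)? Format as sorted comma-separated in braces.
Answer: {1,2}

Derivation:
Constraint 1 (X + U = Y) on D(X)={2,3,4,5} D(U)={1,2,4,5} D(Y)={2,3,4,5}: X {2,3,4,5}->{2,3,4}; U {1,2,4,5}->{1,2}; Y {2,3,4,5}->{3,4,5}
Constraint 2 (U != W) on D(U)={1,2} D(W)={1,2,3,4}: no change
Constraint 3 (W != U) on D(W)={1,2,3,4} D(U)={1,2}: no change
So after all 3 constraints: D(U) = {1,2}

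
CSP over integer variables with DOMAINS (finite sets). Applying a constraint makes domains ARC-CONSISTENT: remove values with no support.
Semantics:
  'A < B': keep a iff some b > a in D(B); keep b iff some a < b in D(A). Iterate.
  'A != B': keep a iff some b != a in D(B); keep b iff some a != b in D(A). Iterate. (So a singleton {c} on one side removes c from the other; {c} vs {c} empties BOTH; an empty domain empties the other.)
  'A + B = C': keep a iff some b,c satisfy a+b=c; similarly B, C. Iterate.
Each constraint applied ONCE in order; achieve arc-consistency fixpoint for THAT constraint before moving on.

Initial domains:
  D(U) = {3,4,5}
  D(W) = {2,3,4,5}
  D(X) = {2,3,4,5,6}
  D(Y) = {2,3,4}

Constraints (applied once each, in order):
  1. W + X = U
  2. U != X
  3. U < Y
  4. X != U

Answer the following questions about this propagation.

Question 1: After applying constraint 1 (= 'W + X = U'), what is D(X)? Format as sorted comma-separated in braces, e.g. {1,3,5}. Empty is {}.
Answer: {2,3}

Derivation:
Constraint 1 (W + X = U) on D(W)={2,3,4,5} D(X)={2,3,4,5,6} D(U)={3,4,5}: W {2,3,4,5}->{2,3}; X {2,3,4,5,6}->{2,3}; U {3,4,5}->{4,5}
So after constraint 1: D(X) = {2,3}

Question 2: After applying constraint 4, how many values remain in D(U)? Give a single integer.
Constraint 1 (W + X = U) on D(W)={2,3,4,5} D(X)={2,3,4,5,6} D(U)={3,4,5}: W {2,3,4,5}->{2,3}; X {2,3,4,5,6}->{2,3}; U {3,4,5}->{4,5}
Constraint 2 (U != X) on D(U)={4,5} D(X)={2,3}: no change
Constraint 3 (U < Y) on D(U)={4,5} D(Y)={2,3,4}: U {4,5}->{}; Y {2,3,4}->{}
Constraint 4 (X != U) on D(X)={2,3} D(U)={}: X {2,3}->{}
So after constraint 4: D(U)={}, size = 0

Answer: 0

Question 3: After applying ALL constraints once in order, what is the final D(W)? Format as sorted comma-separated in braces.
Answer: {2,3}

Derivation:
Constraint 1 (W + X = U) on D(W)={2,3,4,5} D(X)={2,3,4,5,6} D(U)={3,4,5}: W {2,3,4,5}->{2,3}; X {2,3,4,5,6}->{2,3}; U {3,4,5}->{4,5}
Constraint 2 (U != X) on D(U)={4,5} D(X)={2,3}: no change
Constraint 3 (U < Y) on D(U)={4,5} D(Y)={2,3,4}: U {4,5}->{}; Y {2,3,4}->{}
Constraint 4 (X != U) on D(X)={2,3} D(U)={}: X {2,3}->{}
So after all 4 constraints: D(W) = {2,3}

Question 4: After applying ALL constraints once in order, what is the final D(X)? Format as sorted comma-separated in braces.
Constraint 1 (W + X = U) on D(W)={2,3,4,5} D(X)={2,3,4,5,6} D(U)={3,4,5}: W {2,3,4,5}->{2,3}; X {2,3,4,5,6}->{2,3}; U {3,4,5}->{4,5}
Constraint 2 (U != X) on D(U)={4,5} D(X)={2,3}: no change
Constraint 3 (U < Y) on D(U)={4,5} D(Y)={2,3,4}: U {4,5}->{}; Y {2,3,4}->{}
Constraint 4 (X != U) on D(X)={2,3} D(U)={}: X {2,3}->{}
So after all 4 constraints: D(X) = {}

Answer: {}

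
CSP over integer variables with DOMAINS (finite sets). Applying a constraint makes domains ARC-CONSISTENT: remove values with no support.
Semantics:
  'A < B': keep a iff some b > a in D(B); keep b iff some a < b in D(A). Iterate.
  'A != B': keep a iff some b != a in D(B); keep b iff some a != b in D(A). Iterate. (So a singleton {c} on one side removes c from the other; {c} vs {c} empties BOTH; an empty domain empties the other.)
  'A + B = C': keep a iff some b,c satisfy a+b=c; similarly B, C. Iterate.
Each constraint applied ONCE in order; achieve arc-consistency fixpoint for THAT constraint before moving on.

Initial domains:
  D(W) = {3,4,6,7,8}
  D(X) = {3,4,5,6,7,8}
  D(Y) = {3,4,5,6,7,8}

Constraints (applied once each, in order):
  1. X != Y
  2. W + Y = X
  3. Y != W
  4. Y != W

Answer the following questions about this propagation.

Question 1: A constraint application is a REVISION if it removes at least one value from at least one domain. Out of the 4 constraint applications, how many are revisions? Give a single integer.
Answer: 1

Derivation:
Constraint 1 (X != Y) on D(X)={3,4,5,6,7,8} D(Y)={3,4,5,6,7,8}: no change => not a revision
Constraint 2 (W + Y = X) on D(W)={3,4,6,7,8} D(Y)={3,4,5,6,7,8} D(X)={3,4,5,6,7,8}: W {3,4,6,7,8}->{3,4}; Y {3,4,5,6,7,8}->{3,4,5}; X {3,4,5,6,7,8}->{6,7,8} => REVISION
Constraint 3 (Y != W) on D(Y)={3,4,5} D(W)={3,4}: no change => not a revision
Constraint 4 (Y != W) on D(Y)={3,4,5} D(W)={3,4}: no change => not a revision
Total revisions = 1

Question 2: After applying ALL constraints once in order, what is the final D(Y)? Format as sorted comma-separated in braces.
Answer: {3,4,5}

Derivation:
Constraint 1 (X != Y) on D(X)={3,4,5,6,7,8} D(Y)={3,4,5,6,7,8}: no change
Constraint 2 (W + Y = X) on D(W)={3,4,6,7,8} D(Y)={3,4,5,6,7,8} D(X)={3,4,5,6,7,8}: W {3,4,6,7,8}->{3,4}; Y {3,4,5,6,7,8}->{3,4,5}; X {3,4,5,6,7,8}->{6,7,8}
Constraint 3 (Y != W) on D(Y)={3,4,5} D(W)={3,4}: no change
Constraint 4 (Y != W) on D(Y)={3,4,5} D(W)={3,4}: no change
So after all 4 constraints: D(Y) = {3,4,5}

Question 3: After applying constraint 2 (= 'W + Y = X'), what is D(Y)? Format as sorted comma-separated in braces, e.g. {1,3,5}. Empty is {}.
Constraint 1 (X != Y) on D(X)={3,4,5,6,7,8} D(Y)={3,4,5,6,7,8}: no change
Constraint 2 (W + Y = X) on D(W)={3,4,6,7,8} D(Y)={3,4,5,6,7,8} D(X)={3,4,5,6,7,8}: W {3,4,6,7,8}->{3,4}; Y {3,4,5,6,7,8}->{3,4,5}; X {3,4,5,6,7,8}->{6,7,8}
So after constraint 2: D(Y) = {3,4,5}

Answer: {3,4,5}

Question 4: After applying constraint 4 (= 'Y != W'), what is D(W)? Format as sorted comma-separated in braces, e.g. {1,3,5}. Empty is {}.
Constraint 1 (X != Y) on D(X)={3,4,5,6,7,8} D(Y)={3,4,5,6,7,8}: no change
Constraint 2 (W + Y = X) on D(W)={3,4,6,7,8} D(Y)={3,4,5,6,7,8} D(X)={3,4,5,6,7,8}: W {3,4,6,7,8}->{3,4}; Y {3,4,5,6,7,8}->{3,4,5}; X {3,4,5,6,7,8}->{6,7,8}
Constraint 3 (Y != W) on D(Y)={3,4,5} D(W)={3,4}: no change
Constraint 4 (Y != W) on D(Y)={3,4,5} D(W)={3,4}: no change
So after constraint 4: D(W) = {3,4}

Answer: {3,4}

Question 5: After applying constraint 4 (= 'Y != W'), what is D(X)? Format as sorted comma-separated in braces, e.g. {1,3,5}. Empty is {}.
Answer: {6,7,8}

Derivation:
Constraint 1 (X != Y) on D(X)={3,4,5,6,7,8} D(Y)={3,4,5,6,7,8}: no change
Constraint 2 (W + Y = X) on D(W)={3,4,6,7,8} D(Y)={3,4,5,6,7,8} D(X)={3,4,5,6,7,8}: W {3,4,6,7,8}->{3,4}; Y {3,4,5,6,7,8}->{3,4,5}; X {3,4,5,6,7,8}->{6,7,8}
Constraint 3 (Y != W) on D(Y)={3,4,5} D(W)={3,4}: no change
Constraint 4 (Y != W) on D(Y)={3,4,5} D(W)={3,4}: no change
So after constraint 4: D(X) = {6,7,8}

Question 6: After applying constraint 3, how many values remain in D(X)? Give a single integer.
Constraint 1 (X != Y) on D(X)={3,4,5,6,7,8} D(Y)={3,4,5,6,7,8}: no change
Constraint 2 (W + Y = X) on D(W)={3,4,6,7,8} D(Y)={3,4,5,6,7,8} D(X)={3,4,5,6,7,8}: W {3,4,6,7,8}->{3,4}; Y {3,4,5,6,7,8}->{3,4,5}; X {3,4,5,6,7,8}->{6,7,8}
Constraint 3 (Y != W) on D(Y)={3,4,5} D(W)={3,4}: no change
So after constraint 3: D(X)={6,7,8}, size = 3

Answer: 3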